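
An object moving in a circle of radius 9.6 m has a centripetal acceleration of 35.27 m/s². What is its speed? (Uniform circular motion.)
v = √(a_c × r) = √(35.27 × 9.6) = 18.4 m/s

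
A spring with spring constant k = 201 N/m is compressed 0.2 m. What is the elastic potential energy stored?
PE = ½kx² = ½×201×0.2² = 4.02 J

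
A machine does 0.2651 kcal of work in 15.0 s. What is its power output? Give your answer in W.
P = W/t = 1109 J / 15 s = 73.95 W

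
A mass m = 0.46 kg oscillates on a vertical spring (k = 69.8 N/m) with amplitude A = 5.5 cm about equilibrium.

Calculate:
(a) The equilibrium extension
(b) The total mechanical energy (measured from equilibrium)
x_eq = mg/k = 0.46×9.81/69.8 = 0.06465 m = 6.465 cm
E = ½kA² = ½×69.8×(0.055)² = 0.1056 J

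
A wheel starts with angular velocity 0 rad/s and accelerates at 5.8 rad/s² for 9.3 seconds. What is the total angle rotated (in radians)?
θ = ω₀t + ½αt² = 0×9.3 + ½×5.8×9.3² = 250.82 rad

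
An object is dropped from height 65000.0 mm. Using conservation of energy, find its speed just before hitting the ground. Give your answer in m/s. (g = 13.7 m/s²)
mgh = ½mv² → v = √(2gh) = √(2×13.7×65) = 42.2 m/s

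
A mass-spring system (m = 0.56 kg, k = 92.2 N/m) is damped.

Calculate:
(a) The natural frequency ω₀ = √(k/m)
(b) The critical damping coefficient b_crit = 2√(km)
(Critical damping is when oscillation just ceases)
ω₀ = √(k/m) = √(92.2/0.56) = 12.83 rad/s
b_crit = 2√(km) = 2√(92.2×0.56) = 14.37 kg/s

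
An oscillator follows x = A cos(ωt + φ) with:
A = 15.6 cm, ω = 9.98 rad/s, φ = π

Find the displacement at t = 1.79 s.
x = A cos(ωt + φ) = 15.6×cos(9.98×1.79 + π) = -8.62 cm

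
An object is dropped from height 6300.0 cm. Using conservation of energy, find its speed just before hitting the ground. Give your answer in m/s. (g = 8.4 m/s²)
mgh = ½mv² → v = √(2gh) = √(2×8.4×63) = 32.53 m/s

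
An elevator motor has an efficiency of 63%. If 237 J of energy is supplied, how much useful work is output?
W_out = η × W_in = 0.63 × 237 = 149.31 J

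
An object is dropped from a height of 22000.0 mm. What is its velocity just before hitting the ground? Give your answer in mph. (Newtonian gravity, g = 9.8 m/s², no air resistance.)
v = √(2gh) (with unit conversion) = 46.45 mph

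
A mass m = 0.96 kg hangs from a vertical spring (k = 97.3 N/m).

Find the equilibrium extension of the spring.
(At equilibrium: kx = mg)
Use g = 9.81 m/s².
x_eq = mg/k = 0.96×9.81/97.3 = 0.09679 m = 9.679 cm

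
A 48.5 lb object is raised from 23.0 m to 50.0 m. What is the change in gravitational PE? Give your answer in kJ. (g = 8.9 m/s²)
ΔPE = mg(h₂ − h₁) = 22 kg × 8.9 m/s² × (50 − 23) m = 5286 J = 5.286 kJ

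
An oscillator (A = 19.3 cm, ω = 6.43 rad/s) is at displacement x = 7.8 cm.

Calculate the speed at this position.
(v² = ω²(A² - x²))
v = ω√(A² − x²) = 6.43×√(0.193² − 0.078²) = 1.135 m/s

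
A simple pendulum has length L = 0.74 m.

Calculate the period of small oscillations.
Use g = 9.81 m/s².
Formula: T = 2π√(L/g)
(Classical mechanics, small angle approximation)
T = 2π√(L/g) = 2π√(0.74/9.81) = 1.726 s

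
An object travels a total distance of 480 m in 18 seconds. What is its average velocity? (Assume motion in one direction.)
v_avg = Δd / Δt = 480 / 18 = 26.67 m/s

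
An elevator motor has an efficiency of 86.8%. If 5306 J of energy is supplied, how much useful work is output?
W_out = η × W_in = 0.868 × 5306 = 4605.6 J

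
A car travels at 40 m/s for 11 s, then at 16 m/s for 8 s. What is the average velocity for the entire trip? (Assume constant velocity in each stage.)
d₁ = v₁t₁ = 40 × 11 = 440 m
d₂ = v₂t₂ = 16 × 8 = 128 m
d_total = 568 m, t_total = 19 s
v_avg = d_total/t_total = 568/19 = 29.89 m/s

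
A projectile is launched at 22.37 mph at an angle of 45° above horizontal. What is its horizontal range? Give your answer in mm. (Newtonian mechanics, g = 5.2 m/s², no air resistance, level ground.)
R = v₀² sin(2θ) / g (with unit conversion) = 19230.0 mm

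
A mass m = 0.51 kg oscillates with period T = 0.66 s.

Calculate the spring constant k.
T = 2π√(m/k) → k = m(2π/T)² = 0.51×(2π/0.66)² = 46.22 N/m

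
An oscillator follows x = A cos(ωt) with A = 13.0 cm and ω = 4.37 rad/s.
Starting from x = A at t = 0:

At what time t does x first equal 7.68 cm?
cos(ωt) = x/A = 7.68/13.0 = 0.5908
ωt = arccos(0.5908) = 0.9388 rad
t = 0.9388/4.37 = 0.2148 s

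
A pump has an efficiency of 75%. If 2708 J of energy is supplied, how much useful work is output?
W_out = η × W_in = 0.75 × 2708 = 2031.0 J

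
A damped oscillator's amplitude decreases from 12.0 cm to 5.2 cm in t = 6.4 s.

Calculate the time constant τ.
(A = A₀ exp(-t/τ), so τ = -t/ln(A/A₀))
A/A₀ = 5.2/12.0 = 0.4333; ln(A/A₀) = -0.8362
τ = −t/ln(A/A₀) = −6.4/-0.8362 = 7.653 s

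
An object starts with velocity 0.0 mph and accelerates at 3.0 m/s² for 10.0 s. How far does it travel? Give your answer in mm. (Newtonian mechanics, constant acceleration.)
d = v₀t + ½at² (with unit conversion) = 150000.0 mm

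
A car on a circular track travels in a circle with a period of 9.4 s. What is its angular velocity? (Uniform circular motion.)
ω = 2π/T = 2π/9.4 = 0.6684 rad/s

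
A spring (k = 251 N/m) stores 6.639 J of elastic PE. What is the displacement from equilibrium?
PE = ½kx² → x = √(2PE/k) = √(2×6.639/251) = 0.23 m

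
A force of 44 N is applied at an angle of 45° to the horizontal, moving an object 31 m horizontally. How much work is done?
W = Fd cosθ = 44×31×cos(45°) = 964.49 J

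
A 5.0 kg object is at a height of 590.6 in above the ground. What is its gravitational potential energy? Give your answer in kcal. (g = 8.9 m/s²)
PE = mgh = 5 kg × 8.9 m/s² × 15 m = 667.6 J = 0.1595 kcal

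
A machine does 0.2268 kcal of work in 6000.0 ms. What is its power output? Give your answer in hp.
P = W/t = 948.9 J / 6 s = 158.2 W = 0.2121 hp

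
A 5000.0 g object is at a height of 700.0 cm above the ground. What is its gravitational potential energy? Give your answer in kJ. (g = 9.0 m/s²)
PE = mgh = 5 kg × 9.0 m/s² × 7 m = 315 J = 0.315 kJ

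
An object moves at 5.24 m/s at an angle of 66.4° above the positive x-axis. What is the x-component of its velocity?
vₓ = v cos(θ) = 5.24 × cos(66.4°) = 2.1 m/s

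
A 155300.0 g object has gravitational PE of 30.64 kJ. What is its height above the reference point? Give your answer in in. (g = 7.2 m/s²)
PE = mgh → h = PE/(mg) = 3.064e+04 J / (155.3 kg × 7.2 m/s²) = 27.4 m = 1079.0 in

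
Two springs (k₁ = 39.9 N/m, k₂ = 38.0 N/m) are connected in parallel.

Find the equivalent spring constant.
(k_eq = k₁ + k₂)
k_eq = k₁ + k₂ = 39.9 + 38.0 = 77.9 N/m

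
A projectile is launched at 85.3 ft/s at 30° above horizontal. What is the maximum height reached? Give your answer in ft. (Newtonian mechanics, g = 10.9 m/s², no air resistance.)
H = v₀²sin²(θ)/(2g) (with unit conversion) = 25.43 ft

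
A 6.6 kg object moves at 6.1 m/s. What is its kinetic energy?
KE = ½mv² = ½×6.6×6.1² = 122.793 J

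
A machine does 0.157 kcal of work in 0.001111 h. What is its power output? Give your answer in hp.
P = W/t = 656.9 J / 4 s = 164.2 W = 0.2202 hp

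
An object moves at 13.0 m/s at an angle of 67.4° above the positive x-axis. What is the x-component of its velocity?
vₓ = v cos(θ) = 13.0 × cos(67.4°) = 5.0 m/s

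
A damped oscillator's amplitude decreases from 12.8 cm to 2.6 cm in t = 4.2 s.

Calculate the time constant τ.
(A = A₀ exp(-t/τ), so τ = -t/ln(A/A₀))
A/A₀ = 2.6/12.8 = 0.2031; ln(A/A₀) = -1.594
τ = −t/ln(A/A₀) = −4.2/-1.594 = 2.635 s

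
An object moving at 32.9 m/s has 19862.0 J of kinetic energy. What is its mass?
KE = ½mv² → m = 2KE/v² = 2×19862.0/32.9² = 36.7 kg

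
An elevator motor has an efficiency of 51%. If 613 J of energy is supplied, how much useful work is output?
W_out = η × W_in = 0.51 × 613 = 312.63 J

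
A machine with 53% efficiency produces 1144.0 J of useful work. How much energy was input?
W_in = W_out/η = 1144.0/0.53 = 2158.5 J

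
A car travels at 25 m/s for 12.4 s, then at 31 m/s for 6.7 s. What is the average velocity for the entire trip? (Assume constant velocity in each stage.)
d₁ = v₁t₁ = 25 × 12.4 = 310 m
d₂ = v₂t₂ = 31 × 6.7 = 207.7 m
d_total = 517.7 m, t_total = 19.1 s
v_avg = d_total/t_total = 517.7/19.1 = 27.1 m/s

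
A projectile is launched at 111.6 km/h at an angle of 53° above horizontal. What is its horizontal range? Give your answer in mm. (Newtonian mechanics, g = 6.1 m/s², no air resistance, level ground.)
R = v₀² sin(2θ) / g (with unit conversion) = 151400.0 mm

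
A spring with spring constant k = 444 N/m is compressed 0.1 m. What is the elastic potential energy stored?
PE = ½kx² = ½×444×0.1² = 2.22 J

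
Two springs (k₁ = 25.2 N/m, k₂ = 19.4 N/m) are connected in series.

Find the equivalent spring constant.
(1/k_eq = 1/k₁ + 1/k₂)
1/k_eq = 1/25.2 + 1/19.4 = 0.091229; k_eq = 10.96 N/m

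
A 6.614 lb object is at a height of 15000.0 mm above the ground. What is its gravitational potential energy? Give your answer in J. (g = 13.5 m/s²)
PE = mgh = 3 kg × 13.5 m/s² × 15 m = 607.5 J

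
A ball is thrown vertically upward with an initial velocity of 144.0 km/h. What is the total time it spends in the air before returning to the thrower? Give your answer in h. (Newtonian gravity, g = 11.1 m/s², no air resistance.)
t_total = 2v₀/g (with unit conversion) = 0.002002 h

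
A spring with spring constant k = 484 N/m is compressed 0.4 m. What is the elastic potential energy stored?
PE = ½kx² = ½×484×0.4² = 38.72 J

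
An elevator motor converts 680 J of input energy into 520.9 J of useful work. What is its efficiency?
η = W_out/W_in = 520.9/680 = 0.766 = 76.6%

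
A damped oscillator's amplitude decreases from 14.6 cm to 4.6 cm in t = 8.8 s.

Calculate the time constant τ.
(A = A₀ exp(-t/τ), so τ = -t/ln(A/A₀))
A/A₀ = 4.6/14.6 = 0.3151; ln(A/A₀) = -1.155
τ = −t/ln(A/A₀) = −8.8/-1.155 = 7.619 s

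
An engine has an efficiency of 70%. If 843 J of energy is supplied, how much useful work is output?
W_out = η × W_in = 0.7 × 843 = 590.1 J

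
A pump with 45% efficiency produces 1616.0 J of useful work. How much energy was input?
W_in = W_out/η = 1616.0/0.45 = 3591.1 J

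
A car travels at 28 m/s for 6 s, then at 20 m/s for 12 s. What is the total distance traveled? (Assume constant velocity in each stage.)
d₁ = v₁t₁ = 28 × 6 = 168 m
d₂ = v₂t₂ = 20 × 12 = 240 m
d_total = 168 + 240 = 408 m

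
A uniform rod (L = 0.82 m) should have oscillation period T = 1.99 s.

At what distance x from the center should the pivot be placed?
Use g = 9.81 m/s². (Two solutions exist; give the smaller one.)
T = 2π√((L²/12 + x²)/(gx)). Let c = T²g/(4π²) = 0.984.
x² − cx + L²/12 = 0 → x = (c − √(c² − L²/3))/2 = 0.06068 m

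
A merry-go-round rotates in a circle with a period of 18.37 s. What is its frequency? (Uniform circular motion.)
f = 1/T = 1/18.37 = 0.0544 Hz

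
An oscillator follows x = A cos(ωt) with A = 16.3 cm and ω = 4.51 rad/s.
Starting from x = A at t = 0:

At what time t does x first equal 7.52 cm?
cos(ωt) = x/A = 7.52/16.3 = 0.4613
ωt = arccos(0.4613) = 1.091 rad
t = 1.091/4.51 = 0.242 s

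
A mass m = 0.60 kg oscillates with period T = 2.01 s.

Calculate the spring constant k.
T = 2π√(m/k) → k = m(2π/T)² = 0.6×(2π/2.01)² = 5.863 N/m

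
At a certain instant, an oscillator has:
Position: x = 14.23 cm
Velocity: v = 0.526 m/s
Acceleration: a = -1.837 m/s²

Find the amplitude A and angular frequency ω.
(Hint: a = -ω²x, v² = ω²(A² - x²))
a = −ω²x → ω = √(|a|/x) = √(1.837/0.1423) = 3.593 rad/s
v² = ω²(A² − x²) → A = √(x² + v²/ω²) = √(0.1423² + 0.526²/3.593²) = 0.2042 m = 20.42 cm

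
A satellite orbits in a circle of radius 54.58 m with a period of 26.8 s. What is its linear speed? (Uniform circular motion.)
v = 2πr/T = 2π×54.58/26.8 = 12.8 m/s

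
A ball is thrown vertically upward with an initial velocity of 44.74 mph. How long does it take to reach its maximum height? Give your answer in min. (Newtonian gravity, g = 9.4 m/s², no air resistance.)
t_up = v₀/g (with unit conversion) = 0.03546 min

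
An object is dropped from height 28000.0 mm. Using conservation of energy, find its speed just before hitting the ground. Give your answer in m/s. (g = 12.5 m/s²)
mgh = ½mv² → v = √(2gh) = √(2×12.5×28) = 26.46 m/s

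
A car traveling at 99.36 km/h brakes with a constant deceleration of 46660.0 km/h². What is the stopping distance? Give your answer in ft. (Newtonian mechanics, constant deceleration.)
d = v₀² / (2a) (with unit conversion) = 347.1 ft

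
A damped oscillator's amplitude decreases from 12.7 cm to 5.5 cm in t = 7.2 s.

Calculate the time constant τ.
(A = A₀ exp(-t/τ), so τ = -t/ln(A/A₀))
A/A₀ = 5.5/12.7 = 0.4331; ln(A/A₀) = -0.8369
τ = −t/ln(A/A₀) = −7.2/-0.8369 = 8.604 s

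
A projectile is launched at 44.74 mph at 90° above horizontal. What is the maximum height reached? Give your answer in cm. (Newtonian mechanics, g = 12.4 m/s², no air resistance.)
H = v₀²sin²(θ)/(2g) (with unit conversion) = 1613.0 cm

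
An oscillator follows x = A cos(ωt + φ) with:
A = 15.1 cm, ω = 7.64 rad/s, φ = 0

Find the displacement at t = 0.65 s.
x = A cos(ωt + φ) = 15.1×cos(7.64×0.65 + 0) = 3.789 cm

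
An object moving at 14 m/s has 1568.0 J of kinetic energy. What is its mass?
KE = ½mv² → m = 2KE/v² = 2×1568.0/14² = 16.0 kg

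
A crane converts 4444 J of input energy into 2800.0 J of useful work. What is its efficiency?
η = W_out/W_in = 2800.0/4444 = 0.6301 = 63.01%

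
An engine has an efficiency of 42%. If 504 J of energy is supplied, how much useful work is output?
W_out = η × W_in = 0.42 × 504 = 211.68 J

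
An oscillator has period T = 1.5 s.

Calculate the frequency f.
f = 1/T = 1/1.5 = 0.6667 Hz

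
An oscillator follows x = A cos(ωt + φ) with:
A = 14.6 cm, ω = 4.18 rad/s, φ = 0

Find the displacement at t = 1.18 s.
x = A cos(ωt + φ) = 14.6×cos(4.18×1.18 + 0) = 3.186 cm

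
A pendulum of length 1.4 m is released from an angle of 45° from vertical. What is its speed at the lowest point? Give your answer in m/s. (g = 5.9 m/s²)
h = L(1 − cosθ) = 1.4×(1 − cos45°) = 0.4101 m
v = √(2gh) = √(2×5.9×0.4101) = 2.2 m/s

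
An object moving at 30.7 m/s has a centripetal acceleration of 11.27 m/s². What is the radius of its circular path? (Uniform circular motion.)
r = v²/a_c = 30.7²/11.27 = 83.63 m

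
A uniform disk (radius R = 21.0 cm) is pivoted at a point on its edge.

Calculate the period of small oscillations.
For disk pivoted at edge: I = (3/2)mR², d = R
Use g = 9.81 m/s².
I/m = (3/2)R² = 0.06615 m²; d = R = 0.21 m
T = 2π√((3/2)R²/(gR)) = 2π√(3R/(2g)) = 1.126 s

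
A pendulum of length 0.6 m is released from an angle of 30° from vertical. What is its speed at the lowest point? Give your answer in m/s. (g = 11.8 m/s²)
h = L(1 − cosθ) = 0.6×(1 − cos30°) = 0.08038 m
v = √(2gh) = √(2×11.8×0.08038) = 1.377 m/s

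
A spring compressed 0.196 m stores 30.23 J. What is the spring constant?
PE = ½kx² → k = 2PE/x² = 2×30.23/0.196² = 1574.0 N/m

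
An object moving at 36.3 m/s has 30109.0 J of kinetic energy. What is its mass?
KE = ½mv² → m = 2KE/v² = 2×30109.0/36.3² = 45.7 kg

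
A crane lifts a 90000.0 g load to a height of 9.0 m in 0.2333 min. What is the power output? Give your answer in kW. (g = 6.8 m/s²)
W = mgh = 90×6.8×9 = 5508 J
P = W/t = 5508/14 = 393.5 W = 0.3935 kW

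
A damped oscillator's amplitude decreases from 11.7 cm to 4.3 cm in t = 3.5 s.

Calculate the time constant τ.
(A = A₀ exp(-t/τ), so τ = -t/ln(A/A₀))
A/A₀ = 4.3/11.7 = 0.3675; ln(A/A₀) = -1.001
τ = −t/ln(A/A₀) = −3.5/-1.001 = 3.497 s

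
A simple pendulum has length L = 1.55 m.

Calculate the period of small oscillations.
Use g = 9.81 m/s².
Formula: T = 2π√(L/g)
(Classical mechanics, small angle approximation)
T = 2π√(L/g) = 2π√(1.55/9.81) = 2.498 s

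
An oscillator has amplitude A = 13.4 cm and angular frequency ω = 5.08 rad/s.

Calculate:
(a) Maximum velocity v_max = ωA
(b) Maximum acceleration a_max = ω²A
v_max = ωA = 5.08×0.134 = 0.6807 m/s
a_max = ω²A = 5.08²×0.134 = 3.458 m/s²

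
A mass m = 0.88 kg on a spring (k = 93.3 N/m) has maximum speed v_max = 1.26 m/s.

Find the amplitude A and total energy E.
½mv²_max = ½kA² → A = v_max√(m/k) = 1.26×√(0.88/93.3) = 0.1224 m = 12.24 cm
E = ½mv²_max = ½×0.88×1.26² = 0.6985 J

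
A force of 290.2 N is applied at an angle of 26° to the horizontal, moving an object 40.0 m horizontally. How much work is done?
W = Fd cosθ = 290.2×40.0×cos(26°) = 10433.0 J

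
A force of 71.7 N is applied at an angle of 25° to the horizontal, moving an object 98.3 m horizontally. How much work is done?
W = Fd cosθ = 71.7×98.3×cos(25°) = 6387.8 J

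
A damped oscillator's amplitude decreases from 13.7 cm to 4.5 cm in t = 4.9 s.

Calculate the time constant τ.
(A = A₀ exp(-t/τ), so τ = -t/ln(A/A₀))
A/A₀ = 4.5/13.7 = 0.3285; ln(A/A₀) = -1.113
τ = −t/ln(A/A₀) = −4.9/-1.113 = 4.401 s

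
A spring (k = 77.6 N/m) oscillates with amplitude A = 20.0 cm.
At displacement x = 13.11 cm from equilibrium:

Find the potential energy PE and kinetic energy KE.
E_total = ½kA² = ½×77.6×(0.2)² = 1.552 J
PE = ½kx² = ½×77.6×(0.1311)² = 0.6669 J
KE = E_total − PE = 0.8851 J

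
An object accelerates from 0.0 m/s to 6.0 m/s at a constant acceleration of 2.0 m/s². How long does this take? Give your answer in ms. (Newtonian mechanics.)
t = (v - v₀)/a (with unit conversion) = 3000.0 ms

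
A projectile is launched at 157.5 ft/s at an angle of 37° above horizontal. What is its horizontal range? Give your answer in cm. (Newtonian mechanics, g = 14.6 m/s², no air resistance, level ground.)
R = v₀² sin(2θ) / g (with unit conversion) = 15170.0 cm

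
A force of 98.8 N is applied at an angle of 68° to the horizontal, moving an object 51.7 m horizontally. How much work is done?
W = Fd cosθ = 98.8×51.7×cos(68°) = 1913.5 J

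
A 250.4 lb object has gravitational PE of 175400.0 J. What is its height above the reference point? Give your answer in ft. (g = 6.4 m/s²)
PE = mgh → h = PE/(mg) = 1.754e+05 J / (113.6 kg × 6.4 m/s²) = 241.3 m = 791.7 ft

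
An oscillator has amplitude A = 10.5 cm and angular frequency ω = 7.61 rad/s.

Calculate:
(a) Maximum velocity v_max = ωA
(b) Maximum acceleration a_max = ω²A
v_max = ωA = 7.61×0.105 = 0.7991 m/s
a_max = ω²A = 7.61²×0.105 = 6.081 m/s²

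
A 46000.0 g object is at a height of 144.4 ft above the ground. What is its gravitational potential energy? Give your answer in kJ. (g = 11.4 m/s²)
PE = mgh = 46 kg × 11.4 m/s² × 44.01 m = 2.308e+04 J = 23.08 kJ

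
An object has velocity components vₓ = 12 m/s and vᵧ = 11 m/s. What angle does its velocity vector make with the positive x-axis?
θ = arctan(vᵧ/vₓ) = arctan(11/12) = 42.51°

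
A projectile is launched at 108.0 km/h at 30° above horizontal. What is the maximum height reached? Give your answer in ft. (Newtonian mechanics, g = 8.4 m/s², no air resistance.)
H = v₀²sin²(θ)/(2g) (with unit conversion) = 43.94 ft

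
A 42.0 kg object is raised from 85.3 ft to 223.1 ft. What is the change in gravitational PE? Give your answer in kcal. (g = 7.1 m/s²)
ΔPE = mg(h₂ − h₁) = 42 kg × 7.1 m/s² × (68 − 26) m = 1.252e+04 J = 2.994 kcal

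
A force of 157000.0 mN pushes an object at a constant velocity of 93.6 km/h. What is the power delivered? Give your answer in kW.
P = Fv = 157 N × 26 m/s = 4082 W = 4.082 kW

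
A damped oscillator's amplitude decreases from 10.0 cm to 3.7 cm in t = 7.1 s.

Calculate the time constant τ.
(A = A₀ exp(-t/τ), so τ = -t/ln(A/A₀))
A/A₀ = 3.7/10.0 = 0.37; ln(A/A₀) = -0.9943
τ = −t/ln(A/A₀) = −7.1/-0.9943 = 7.141 s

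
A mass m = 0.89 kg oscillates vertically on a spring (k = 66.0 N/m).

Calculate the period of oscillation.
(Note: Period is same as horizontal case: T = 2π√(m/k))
T = 2π√(m/k) = 2π√(0.89/66.0) = 0.7296 s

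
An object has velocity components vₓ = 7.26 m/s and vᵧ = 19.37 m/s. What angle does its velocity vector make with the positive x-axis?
θ = arctan(vᵧ/vₓ) = arctan(19.37/7.26) = 69.45°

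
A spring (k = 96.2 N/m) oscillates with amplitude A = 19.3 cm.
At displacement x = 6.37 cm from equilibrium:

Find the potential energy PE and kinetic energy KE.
E_total = ½kA² = ½×96.2×(0.193)² = 1.792 J
PE = ½kx² = ½×96.2×(0.0637)² = 0.1952 J
KE = E_total − PE = 1.597 J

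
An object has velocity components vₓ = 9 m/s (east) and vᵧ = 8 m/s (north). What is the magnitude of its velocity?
|v| = √(vₓ² + vᵧ²) = √(9² + 8²) = √(145) = 12.04 m/s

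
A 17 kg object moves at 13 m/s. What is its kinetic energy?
KE = ½mv² = ½×17×13² = 1436.5 J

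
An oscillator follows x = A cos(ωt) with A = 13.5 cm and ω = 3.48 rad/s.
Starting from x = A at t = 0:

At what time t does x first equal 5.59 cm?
cos(ωt) = x/A = 5.59/13.5 = 0.4141
ωt = arccos(0.4141) = 1.144 rad
t = 1.144/3.48 = 0.3287 s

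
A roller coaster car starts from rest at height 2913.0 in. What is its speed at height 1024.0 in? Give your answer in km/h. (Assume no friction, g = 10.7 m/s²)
mgh₁ = ½mv₂² + mgh₂ → v₂ = √(2g(h₁−h₂)) = √(2×10.7×(73.99−26.01)) = 32.04 m/s = 115.4 km/h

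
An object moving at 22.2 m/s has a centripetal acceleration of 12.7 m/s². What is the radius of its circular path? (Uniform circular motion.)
r = v²/a_c = 22.2²/12.7 = 38.81 m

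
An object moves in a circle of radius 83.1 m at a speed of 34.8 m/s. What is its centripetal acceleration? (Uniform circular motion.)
a_c = v²/r = 34.8²/83.1 = 1211.04/83.1 = 14.57 m/s²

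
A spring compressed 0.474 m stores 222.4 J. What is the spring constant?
PE = ½kx² → k = 2PE/x² = 2×222.4/0.474² = 1980.0 N/m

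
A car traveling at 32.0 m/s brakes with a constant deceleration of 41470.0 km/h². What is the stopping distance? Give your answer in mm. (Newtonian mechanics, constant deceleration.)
d = v₀² / (2a) (with unit conversion) = 160000.0 mm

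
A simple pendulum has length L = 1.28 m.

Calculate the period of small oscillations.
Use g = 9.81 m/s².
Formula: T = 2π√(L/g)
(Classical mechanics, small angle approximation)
T = 2π√(L/g) = 2π√(1.28/9.81) = 2.27 s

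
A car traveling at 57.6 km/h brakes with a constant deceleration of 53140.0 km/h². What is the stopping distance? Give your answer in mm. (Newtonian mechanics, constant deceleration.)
d = v₀² / (2a) (with unit conversion) = 31220.0 mm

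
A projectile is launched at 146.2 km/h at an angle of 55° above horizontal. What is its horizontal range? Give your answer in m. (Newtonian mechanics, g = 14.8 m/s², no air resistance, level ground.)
R = v₀² sin(2θ) / g (with unit conversion) = 104.7 m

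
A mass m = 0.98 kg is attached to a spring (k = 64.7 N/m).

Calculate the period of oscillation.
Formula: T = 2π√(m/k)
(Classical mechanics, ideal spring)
T = 2π√(m/k) = 2π√(0.98/64.7) = 0.7733 s; f = 1/T = 1.293 Hz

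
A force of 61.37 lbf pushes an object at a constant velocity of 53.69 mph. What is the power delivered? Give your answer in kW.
P = Fv = 273 N × 24 m/s = 6552 W = 6.552 kW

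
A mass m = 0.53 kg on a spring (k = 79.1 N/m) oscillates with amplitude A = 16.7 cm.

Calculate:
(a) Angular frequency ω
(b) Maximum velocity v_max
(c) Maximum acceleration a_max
ω = √(k/m) = √(79.1/0.53) = 12.22 rad/s
v_max = ωA = 12.22×0.167 = 2.04 m/s
a_max = ω²A = 12.22²×0.167 = 24.92 m/s²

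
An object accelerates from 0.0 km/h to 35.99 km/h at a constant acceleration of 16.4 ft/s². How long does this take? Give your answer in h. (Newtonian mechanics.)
t = (v - v₀)/a (with unit conversion) = 0.0005555 h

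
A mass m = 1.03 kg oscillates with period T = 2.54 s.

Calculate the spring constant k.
T = 2π√(m/k) → k = m(2π/T)² = 1.03×(2π/2.54)² = 6.303 N/m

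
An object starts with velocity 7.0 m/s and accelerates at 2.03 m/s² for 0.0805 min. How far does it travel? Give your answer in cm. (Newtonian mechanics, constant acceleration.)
d = v₀t + ½at² (with unit conversion) = 5749.0 cm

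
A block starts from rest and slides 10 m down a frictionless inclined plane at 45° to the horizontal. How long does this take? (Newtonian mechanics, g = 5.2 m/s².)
a = g sin(θ) = 5.2 × sin(45°) = 3.68 m/s²
t = √(2d/a) = √(2 × 10 / 3.68) = 2.33 s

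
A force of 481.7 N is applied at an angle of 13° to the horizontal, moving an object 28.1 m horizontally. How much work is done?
W = Fd cosθ = 481.7×28.1×cos(13°) = 13189.0 J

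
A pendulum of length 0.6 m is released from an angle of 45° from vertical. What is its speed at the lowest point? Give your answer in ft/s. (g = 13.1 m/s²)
h = L(1 − cosθ) = 0.6×(1 − cos45°) = 0.1757 m
v = √(2gh) = √(2×13.1×0.1757) = 2.146 m/s = 7.04 ft/s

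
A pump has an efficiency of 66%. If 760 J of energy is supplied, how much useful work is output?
W_out = η × W_in = 0.66 × 760 = 501.6 J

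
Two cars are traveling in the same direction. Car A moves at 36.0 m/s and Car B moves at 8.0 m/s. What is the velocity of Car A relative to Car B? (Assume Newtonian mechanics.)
v_rel = v_A - v_B = 36.0 - 8.0 = 28.0 m/s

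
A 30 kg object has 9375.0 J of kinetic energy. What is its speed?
KE = ½mv² → v = √(2KE/m) = √(2×9375.0/30) = 25.0 m/s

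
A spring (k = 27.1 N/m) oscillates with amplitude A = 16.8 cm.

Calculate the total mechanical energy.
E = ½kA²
E = ½kA² = ½×27.1×(0.168)² = 0.3824 J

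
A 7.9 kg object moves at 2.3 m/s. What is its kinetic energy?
KE = ½mv² = ½×7.9×2.3² = 20.8955 J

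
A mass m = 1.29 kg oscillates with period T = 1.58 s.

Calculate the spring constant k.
T = 2π√(m/k) → k = m(2π/T)² = 1.29×(2π/1.58)² = 20.4 N/m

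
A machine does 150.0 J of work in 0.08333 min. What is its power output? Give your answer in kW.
P = W/t = 150 J / 5 s = 30 W = 0.03 kW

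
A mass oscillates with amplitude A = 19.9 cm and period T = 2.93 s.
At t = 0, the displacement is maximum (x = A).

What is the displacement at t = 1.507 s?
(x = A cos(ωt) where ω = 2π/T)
ω = 2π/T = 2π/2.93 = 2.144 rad/s
x = A cos(ωt) = 19.9×cos(2.144×1.507) = -19.82 cm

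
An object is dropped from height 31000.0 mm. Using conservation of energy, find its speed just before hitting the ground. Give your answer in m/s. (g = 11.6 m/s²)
mgh = ½mv² → v = √(2gh) = √(2×11.6×31) = 26.82 m/s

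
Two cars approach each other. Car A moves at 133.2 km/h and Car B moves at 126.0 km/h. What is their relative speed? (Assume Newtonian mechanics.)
v_rel = v_A + v_B = 133.2 + 126.0 = 259.2 km/h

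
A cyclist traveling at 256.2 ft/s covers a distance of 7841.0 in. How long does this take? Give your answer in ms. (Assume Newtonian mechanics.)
t = d/v (with unit conversion) = 2550.0 ms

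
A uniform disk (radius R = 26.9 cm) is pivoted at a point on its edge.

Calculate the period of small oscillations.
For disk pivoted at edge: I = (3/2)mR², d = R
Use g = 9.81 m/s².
I/m = (3/2)R² = 0.1085 m²; d = R = 0.269 m
T = 2π√((3/2)R²/(gR)) = 2π√(3R/(2g)) = 1.274 s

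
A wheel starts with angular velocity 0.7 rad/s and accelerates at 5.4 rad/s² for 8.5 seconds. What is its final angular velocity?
ω = ω₀ + αt = 0.7 + 5.4 × 8.5 = 46.6 rad/s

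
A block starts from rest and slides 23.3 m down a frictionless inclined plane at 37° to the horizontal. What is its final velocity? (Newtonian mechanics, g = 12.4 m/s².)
a = g sin(θ) = 12.4 × sin(37°) = 7.46 m/s²
v = √(2ad) = √(2 × 7.46 × 23.3) = 18.65 m/s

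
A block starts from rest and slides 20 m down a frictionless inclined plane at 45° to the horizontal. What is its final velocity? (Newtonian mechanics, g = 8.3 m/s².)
a = g sin(θ) = 8.3 × sin(45°) = 5.87 m/s²
v = √(2ad) = √(2 × 5.87 × 20) = 15.32 m/s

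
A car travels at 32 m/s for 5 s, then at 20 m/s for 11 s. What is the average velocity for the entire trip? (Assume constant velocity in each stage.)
d₁ = v₁t₁ = 32 × 5 = 160 m
d₂ = v₂t₂ = 20 × 11 = 220 m
d_total = 380 m, t_total = 16 s
v_avg = d_total/t_total = 380/16 = 23.75 m/s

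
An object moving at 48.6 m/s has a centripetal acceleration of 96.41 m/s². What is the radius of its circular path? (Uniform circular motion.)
r = v²/a_c = 48.6²/96.41 = 24.5 m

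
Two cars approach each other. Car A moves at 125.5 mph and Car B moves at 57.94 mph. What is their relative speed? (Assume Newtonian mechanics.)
v_rel = v_A + v_B = 125.5 + 57.94 = 183.4 mph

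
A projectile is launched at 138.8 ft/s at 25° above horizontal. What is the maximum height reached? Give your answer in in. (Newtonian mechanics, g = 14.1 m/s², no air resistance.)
H = v₀²sin²(θ)/(2g) (with unit conversion) = 446.3 in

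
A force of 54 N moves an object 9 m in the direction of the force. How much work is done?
W = Fd = 54×9 = 486.0 J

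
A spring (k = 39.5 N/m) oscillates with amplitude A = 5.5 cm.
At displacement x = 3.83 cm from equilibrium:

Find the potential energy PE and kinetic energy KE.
E_total = ½kA² = ½×39.5×(0.055)² = 0.05974 J
PE = ½kx² = ½×39.5×(0.0383)² = 0.02897 J
KE = E_total − PE = 0.03077 J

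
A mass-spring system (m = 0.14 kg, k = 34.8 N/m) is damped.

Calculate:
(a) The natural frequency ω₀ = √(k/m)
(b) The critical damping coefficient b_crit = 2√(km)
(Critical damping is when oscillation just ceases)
ω₀ = √(k/m) = √(34.8/0.14) = 15.77 rad/s
b_crit = 2√(km) = 2√(34.8×0.14) = 4.415 kg/s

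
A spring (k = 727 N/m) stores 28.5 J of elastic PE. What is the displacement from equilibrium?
PE = ½kx² → x = √(2PE/k) = √(2×28.5/727) = 0.28 m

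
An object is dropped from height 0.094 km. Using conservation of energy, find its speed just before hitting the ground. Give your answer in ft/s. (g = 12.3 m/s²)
mgh = ½mv² → v = √(2gh) = √(2×12.3×94) = 48.09 m/s = 157.8 ft/s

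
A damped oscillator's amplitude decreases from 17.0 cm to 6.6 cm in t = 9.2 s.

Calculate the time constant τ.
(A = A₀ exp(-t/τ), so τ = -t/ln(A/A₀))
A/A₀ = 6.6/17.0 = 0.3882; ln(A/A₀) = -0.9461
τ = −t/ln(A/A₀) = −9.2/-0.9461 = 9.724 s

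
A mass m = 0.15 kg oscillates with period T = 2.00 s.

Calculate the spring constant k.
T = 2π√(m/k) → k = m(2π/T)² = 0.15×(2π/2.0)² = 1.48 N/m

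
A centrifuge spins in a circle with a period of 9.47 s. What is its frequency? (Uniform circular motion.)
f = 1/T = 1/9.47 = 0.1056 Hz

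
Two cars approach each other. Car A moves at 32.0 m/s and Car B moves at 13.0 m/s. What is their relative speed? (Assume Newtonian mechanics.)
v_rel = v_A + v_B = 32.0 + 13.0 = 45.0 m/s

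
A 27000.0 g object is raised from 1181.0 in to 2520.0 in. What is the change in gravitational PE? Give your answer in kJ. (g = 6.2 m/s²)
ΔPE = mg(h₂ − h₁) = 27 kg × 6.2 m/s² × (64.01 − 30) m = 5693 J = 5.693 kJ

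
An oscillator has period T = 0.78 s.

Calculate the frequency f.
f = 1/T = 1/0.78 = 1.282 Hz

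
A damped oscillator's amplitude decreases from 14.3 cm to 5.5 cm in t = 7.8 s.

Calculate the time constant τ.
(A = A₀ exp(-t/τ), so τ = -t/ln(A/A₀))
A/A₀ = 5.5/14.3 = 0.3846; ln(A/A₀) = -0.9555
τ = −t/ln(A/A₀) = −7.8/-0.9555 = 8.163 s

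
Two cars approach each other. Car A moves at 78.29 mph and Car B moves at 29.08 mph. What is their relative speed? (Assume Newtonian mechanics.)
v_rel = v_A + v_B = 78.29 + 29.08 = 107.4 mph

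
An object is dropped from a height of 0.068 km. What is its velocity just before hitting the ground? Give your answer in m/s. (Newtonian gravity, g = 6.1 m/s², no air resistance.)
v = √(2gh) (with unit conversion) = 28.8 m/s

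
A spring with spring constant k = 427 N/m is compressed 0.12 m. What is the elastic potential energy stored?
PE = ½kx² = ½×427×0.12² = 3.074 J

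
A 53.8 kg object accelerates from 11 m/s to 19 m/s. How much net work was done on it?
W_net = ΔKE = ½m(v₂² − v₁²) = ½×53.8×(19² − 11²) = 6456.0 J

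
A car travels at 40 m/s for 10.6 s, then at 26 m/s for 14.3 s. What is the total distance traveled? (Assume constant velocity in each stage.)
d₁ = v₁t₁ = 40 × 10.6 = 424 m
d₂ = v₂t₂ = 26 × 14.3 = 371.8 m
d_total = 424 + 371.8 = 795.8 m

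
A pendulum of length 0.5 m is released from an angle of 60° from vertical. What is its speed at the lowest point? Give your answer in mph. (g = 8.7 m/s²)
h = L(1 − cosθ) = 0.5×(1 − cos60°) = 0.25 m
v = √(2gh) = √(2×8.7×0.25) = 2.086 m/s = 4.666 mph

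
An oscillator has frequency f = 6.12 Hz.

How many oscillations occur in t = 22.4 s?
n = f×t = 6.12×22.4 = 137.1 oscillations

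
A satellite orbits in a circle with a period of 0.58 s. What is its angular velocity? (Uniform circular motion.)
ω = 2π/T = 2π/0.58 = 10.8331 rad/s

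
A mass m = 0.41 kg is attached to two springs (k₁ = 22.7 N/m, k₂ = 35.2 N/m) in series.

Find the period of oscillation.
k_eq = k₁k₂/(k₁+k₂) = 13.8 N/m
T = 2π√(m/k_eq) = 2π√(0.41/13.8) = 1.083 s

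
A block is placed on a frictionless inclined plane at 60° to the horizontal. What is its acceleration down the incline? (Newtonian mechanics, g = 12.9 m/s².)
a = g sin(θ) = 12.9 × sin(60°) = 12.9 × 0.866 = 11.17 m/s²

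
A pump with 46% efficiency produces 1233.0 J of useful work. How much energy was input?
W_in = W_out/η = 1233.0/0.46 = 2680.4 J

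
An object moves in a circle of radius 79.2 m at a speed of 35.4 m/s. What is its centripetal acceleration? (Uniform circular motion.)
a_c = v²/r = 35.4²/79.2 = 1253.16/79.2 = 15.82 m/s²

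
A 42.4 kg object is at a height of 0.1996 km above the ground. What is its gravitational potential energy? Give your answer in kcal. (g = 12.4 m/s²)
PE = mgh = 42.4 kg × 12.4 m/s² × 199.6 m = 1.049e+05 J = 25.08 kcal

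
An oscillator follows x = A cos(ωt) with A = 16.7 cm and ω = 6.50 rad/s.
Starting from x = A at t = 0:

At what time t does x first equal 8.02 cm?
cos(ωt) = x/A = 8.02/16.7 = 0.4802
ωt = arccos(0.4802) = 1.07 rad
t = 1.07/6.5 = 0.1646 s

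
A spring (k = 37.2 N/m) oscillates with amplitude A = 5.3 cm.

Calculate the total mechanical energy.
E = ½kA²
E = ½kA² = ½×37.2×(0.053)² = 0.05225 J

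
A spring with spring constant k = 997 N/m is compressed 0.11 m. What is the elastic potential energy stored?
PE = ½kx² = ½×997×0.11² = 6.032 J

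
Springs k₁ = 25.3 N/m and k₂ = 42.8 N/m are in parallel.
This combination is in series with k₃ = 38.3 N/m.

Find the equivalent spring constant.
k₁₂ = k₁ + k₂ = 68.1 N/m (parallel)
1/k_eq = 1/k₁₂ + 1/k₃ → k_eq = 24.51 N/m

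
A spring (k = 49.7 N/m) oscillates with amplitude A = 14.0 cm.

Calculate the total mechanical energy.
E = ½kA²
E = ½kA² = ½×49.7×(0.14)² = 0.4871 J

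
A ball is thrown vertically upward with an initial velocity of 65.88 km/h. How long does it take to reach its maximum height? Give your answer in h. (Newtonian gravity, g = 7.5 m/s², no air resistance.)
t_up = v₀/g (with unit conversion) = 0.0006778 h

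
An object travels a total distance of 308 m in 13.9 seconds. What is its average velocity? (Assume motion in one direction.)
v_avg = Δd / Δt = 308 / 13.9 = 22.16 m/s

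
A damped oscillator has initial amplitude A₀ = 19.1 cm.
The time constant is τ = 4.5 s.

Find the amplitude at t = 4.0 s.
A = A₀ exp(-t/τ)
A = A₀ exp(−t/τ) = 19.1×exp(−4.0/4.5) = 7.852 cm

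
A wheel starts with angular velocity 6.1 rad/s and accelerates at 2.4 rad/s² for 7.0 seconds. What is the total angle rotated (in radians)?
θ = ω₀t + ½αt² = 6.1×7.0 + ½×2.4×7.0² = 101.5 rad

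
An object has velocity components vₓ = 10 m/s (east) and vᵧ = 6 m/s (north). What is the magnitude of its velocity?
|v| = √(vₓ² + vᵧ²) = √(10² + 6²) = √(136) = 11.66 m/s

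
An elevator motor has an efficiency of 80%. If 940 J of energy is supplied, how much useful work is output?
W_out = η × W_in = 0.8 × 940 = 752.0 J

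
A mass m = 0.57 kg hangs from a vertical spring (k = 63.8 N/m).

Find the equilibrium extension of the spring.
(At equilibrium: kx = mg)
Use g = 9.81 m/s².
x_eq = mg/k = 0.57×9.81/63.8 = 0.08764 m = 8.764 cm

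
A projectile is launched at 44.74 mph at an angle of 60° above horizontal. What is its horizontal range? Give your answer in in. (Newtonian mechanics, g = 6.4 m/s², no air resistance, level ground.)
R = v₀² sin(2θ) / g (with unit conversion) = 2131.0 in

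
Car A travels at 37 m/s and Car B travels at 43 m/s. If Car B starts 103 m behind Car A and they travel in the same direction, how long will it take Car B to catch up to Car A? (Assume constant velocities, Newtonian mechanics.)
Relative speed: v_rel = 43 - 37 = 6 m/s
Time to catch: t = d₀/v_rel = 103/6 = 17.17 s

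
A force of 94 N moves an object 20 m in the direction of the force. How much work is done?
W = Fd = 94×20 = 1880.0 J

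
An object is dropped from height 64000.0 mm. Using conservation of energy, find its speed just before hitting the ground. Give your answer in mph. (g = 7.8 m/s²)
mgh = ½mv² → v = √(2gh) = √(2×7.8×64) = 31.6 m/s = 70.68 mph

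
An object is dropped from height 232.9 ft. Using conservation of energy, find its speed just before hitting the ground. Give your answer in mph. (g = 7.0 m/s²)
mgh = ½mv² → v = √(2gh) = √(2×7.0×70.99) = 31.53 m/s = 70.52 mph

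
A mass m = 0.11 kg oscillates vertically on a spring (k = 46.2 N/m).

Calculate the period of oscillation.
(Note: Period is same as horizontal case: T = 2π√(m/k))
T = 2π√(m/k) = 2π√(0.11/46.2) = 0.3066 s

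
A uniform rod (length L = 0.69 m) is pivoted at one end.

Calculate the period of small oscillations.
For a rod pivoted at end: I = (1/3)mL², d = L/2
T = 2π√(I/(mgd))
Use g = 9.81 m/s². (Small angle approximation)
I/m = (1/3)L² = 0.1587 m²; d = L/2 = 0.345 m
T = 2π√(I/(mgd)) = 2π√(0.1587/(9.81×0.345)) = 1.361 s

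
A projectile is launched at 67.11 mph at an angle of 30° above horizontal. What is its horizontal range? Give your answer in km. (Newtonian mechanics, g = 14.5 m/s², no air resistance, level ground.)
R = v₀² sin(2θ) / g (with unit conversion) = 0.05376 km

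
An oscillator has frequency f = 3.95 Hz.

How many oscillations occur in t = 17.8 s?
n = f×t = 3.95×17.8 = 70.31 oscillations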